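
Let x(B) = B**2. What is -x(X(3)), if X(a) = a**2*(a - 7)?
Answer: -1296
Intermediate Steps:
X(a) = a**2*(-7 + a)
-x(X(3)) = -(3**2*(-7 + 3))**2 = -(9*(-4))**2 = -1*(-36)**2 = -1*1296 = -1296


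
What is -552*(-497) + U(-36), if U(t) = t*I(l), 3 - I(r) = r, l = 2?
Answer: 274308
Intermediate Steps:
I(r) = 3 - r
U(t) = t (U(t) = t*(3 - 1*2) = t*(3 - 2) = t*1 = t)
-552*(-497) + U(-36) = -552*(-497) - 36 = 274344 - 36 = 274308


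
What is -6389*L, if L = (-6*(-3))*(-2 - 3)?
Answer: 575010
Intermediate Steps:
L = -90 (L = 18*(-5) = -90)
-6389*L = -6389*(-90) = 575010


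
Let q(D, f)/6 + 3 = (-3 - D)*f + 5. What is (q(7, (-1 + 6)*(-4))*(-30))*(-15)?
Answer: 545400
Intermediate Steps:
q(D, f) = 12 + 6*f*(-3 - D) (q(D, f) = -18 + 6*((-3 - D)*f + 5) = -18 + 6*(f*(-3 - D) + 5) = -18 + 6*(5 + f*(-3 - D)) = -18 + (30 + 6*f*(-3 - D)) = 12 + 6*f*(-3 - D))
(q(7, (-1 + 6)*(-4))*(-30))*(-15) = ((12 - 18*(-1 + 6)*(-4) - 6*7*(-1 + 6)*(-4))*(-30))*(-15) = ((12 - 90*(-4) - 6*7*5*(-4))*(-30))*(-15) = ((12 - 18*(-20) - 6*7*(-20))*(-30))*(-15) = ((12 + 360 + 840)*(-30))*(-15) = (1212*(-30))*(-15) = -36360*(-15) = 545400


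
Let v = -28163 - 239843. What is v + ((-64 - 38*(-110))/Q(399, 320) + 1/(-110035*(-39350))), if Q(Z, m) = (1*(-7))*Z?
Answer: -22048349799569481/82267667750 ≈ -2.6801e+5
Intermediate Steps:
Q(Z, m) = -7*Z
v = -268006
v + ((-64 - 38*(-110))/Q(399, 320) + 1/(-110035*(-39350))) = -268006 + ((-64 - 38*(-110))/((-7*399)) + 1/(-110035*(-39350))) = -268006 + ((-64 + 4180)/(-2793) - 1/110035*(-1/39350)) = -268006 + (4116*(-1/2793) + 1/4329877250) = -268006 + (-28/19 + 1/4329877250) = -268006 - 121236562981/82267667750 = -22048349799569481/82267667750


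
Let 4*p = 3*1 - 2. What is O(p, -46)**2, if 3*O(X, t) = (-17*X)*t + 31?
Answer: 22801/4 ≈ 5700.3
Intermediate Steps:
p = 1/4 (p = (3*1 - 2)/4 = (3 - 2)/4 = (1/4)*1 = 1/4 ≈ 0.25000)
O(X, t) = 31/3 - 17*X*t/3 (O(X, t) = ((-17*X)*t + 31)/3 = (-17*X*t + 31)/3 = (31 - 17*X*t)/3 = 31/3 - 17*X*t/3)
O(p, -46)**2 = (31/3 - 17/3*1/4*(-46))**2 = (31/3 + 391/6)**2 = (151/2)**2 = 22801/4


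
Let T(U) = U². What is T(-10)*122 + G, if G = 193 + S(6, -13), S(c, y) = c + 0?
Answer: 12399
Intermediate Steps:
S(c, y) = c
G = 199 (G = 193 + 6 = 199)
T(-10)*122 + G = (-10)²*122 + 199 = 100*122 + 199 = 12200 + 199 = 12399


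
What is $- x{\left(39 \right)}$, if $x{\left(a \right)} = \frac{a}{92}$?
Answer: $- \frac{39}{92} \approx -0.42391$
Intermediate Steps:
$x{\left(a \right)} = \frac{a}{92}$ ($x{\left(a \right)} = a \frac{1}{92} = \frac{a}{92}$)
$- x{\left(39 \right)} = - \frac{39}{92}$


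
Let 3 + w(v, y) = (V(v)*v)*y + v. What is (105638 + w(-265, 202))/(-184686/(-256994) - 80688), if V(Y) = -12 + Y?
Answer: -1918868830460/10368073593 ≈ -185.07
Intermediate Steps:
w(v, y) = -3 + v + v*y*(-12 + v) (w(v, y) = -3 + (((-12 + v)*v)*y + v) = -3 + ((v*(-12 + v))*y + v) = -3 + (v*y*(-12 + v) + v) = -3 + (v + v*y*(-12 + v)) = -3 + v + v*y*(-12 + v))
(105638 + w(-265, 202))/(-184686/(-256994) - 80688) = (105638 + (-3 - 265 - 265*202*(-12 - 265)))/(-184686/(-256994) - 80688) = (105638 + (-3 - 265 - 265*202*(-277)))/(-184686*(-1/256994) - 80688) = (105638 + (-3 - 265 + 14827810))/(92343/128497 - 80688) = (105638 + 14827542)/(-10368073593/128497) = 14933180*(-128497/10368073593) = -1918868830460/10368073593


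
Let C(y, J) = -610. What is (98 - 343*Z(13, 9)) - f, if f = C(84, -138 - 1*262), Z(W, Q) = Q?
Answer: -2379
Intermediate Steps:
f = -610
(98 - 343*Z(13, 9)) - f = (98 - 343*9) - 1*(-610) = (98 - 3087) + 610 = -2989 + 610 = -2379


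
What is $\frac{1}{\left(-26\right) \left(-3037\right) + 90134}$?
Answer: $\frac{1}{169096} \approx 5.9138 \cdot 10^{-6}$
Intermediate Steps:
$\frac{1}{\left(-26\right) \left(-3037\right) + 90134} = \frac{1}{78962 + 90134} = \frac{1}{169096}$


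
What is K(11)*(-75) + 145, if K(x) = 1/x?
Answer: 1520/11 ≈ 138.18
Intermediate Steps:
K(11)*(-75) + 145 = -75/11 + 145 = 1520/11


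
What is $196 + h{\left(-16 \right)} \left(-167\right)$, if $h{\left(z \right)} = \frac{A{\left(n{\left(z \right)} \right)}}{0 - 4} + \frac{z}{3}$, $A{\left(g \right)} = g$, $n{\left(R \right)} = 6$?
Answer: $\frac{8023}{6} \approx 1337.2$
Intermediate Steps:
$h{\left(z \right)} = - \frac{3}{2} + \frac{z}{3}$ ($h{\left(z \right)} = \frac{6}{0 - 4} + \frac{z}{3} = \frac{6}{0 - 4} + z \frac{1}{3} = \frac{6}{-4} + \frac{z}{3} = 6 \left(- \frac{1}{4}\right) + \frac{z}{3} = - \frac{3}{2} + \frac{z}{3}$)
$196 + h{\left(-16 \right)} \left(-167\right) = 196 + \left(- \frac{3}{2} + \frac{1}{3} \left(-16\right)\right) \left(-167\right) = 196 + \left(- \frac{3}{2} - \frac{16}{3}\right) \left(-167\right) = 196 - - \frac{6847}{6} = 196 + \frac{6847}{6} = \frac{8023}{6}$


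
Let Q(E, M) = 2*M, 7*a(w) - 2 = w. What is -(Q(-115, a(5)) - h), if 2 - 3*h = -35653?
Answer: 11883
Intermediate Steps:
h = 11885 (h = 2/3 - 1/3*(-35653) = 2/3 + 35653/3 = 11885)
a(w) = 2/7 + w/7
-(Q(-115, a(5)) - h) = -(2*(2/7 + (1/7)*5) - 1*11885) = -(2*(2/7 + 5/7) - 11885) = -(2*1 - 11885) = -(2 - 11885) = -1*(-11883) = 11883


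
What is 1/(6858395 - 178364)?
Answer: 1/6680031 ≈ 1.4970e-7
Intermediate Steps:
1/(6858395 - 178364) = 1/6680031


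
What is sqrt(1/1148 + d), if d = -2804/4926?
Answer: I*sqrt(1135981094073)/1413762 ≈ 0.75389*I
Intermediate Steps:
d = -1402/2463 (d = -2804*1/4926 = -1402/2463 ≈ -0.56922)
sqrt(1/1148 + d) = sqrt(1/1148 - 1402/2463) = sqrt(-1607033/2827524) = I*sqrt(1135981094073)/1413762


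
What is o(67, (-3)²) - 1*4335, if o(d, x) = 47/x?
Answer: -38968/9 ≈ -4329.8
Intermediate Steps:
o(67, (-3)²) - 1*4335 = 47/((-3)²) - 1*4335 = 47/9 - 4335 = -38968/9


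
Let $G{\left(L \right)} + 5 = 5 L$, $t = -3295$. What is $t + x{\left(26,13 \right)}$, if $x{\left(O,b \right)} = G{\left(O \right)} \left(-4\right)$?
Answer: $-3795$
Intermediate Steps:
$G{\left(L \right)} = -5 + 5 L$
$x{\left(O,b \right)} = 20 - 20 O$ ($x{\left(O,b \right)} = \left(-5 + 5 O\right) \left(-4\right) = 20 - 20 O$)
$t + x{\left(26,13 \right)} = -3295 + \left(20 - 520\right) = -3295 - 500 = -3795$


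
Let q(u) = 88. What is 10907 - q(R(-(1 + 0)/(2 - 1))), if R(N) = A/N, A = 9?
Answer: 10819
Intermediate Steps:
R(N) = 9/N
10907 - q(R(-(1 + 0)/(2 - 1))) = 10907 - 1*88 = 10907 - 88 = 10819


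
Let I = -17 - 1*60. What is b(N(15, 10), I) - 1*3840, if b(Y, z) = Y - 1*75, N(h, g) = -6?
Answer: -3921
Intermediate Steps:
I = -77 (I = -17 - 60 = -77)
b(Y, z) = -75 + Y (b(Y, z) = Y - 75 = -75 + Y)
b(N(15, 10), I) - 1*3840 = (-75 - 6) - 1*3840 = -81 - 3840 = -3921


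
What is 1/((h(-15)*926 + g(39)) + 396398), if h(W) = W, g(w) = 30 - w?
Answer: 1/382499 ≈ 2.6144e-6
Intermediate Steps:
1/((h(-15)*926 + g(39)) + 396398) = 1/((-15*926 + (30 - 1*39)) + 396398) = 1/((-13890 + (30 - 39)) + 396398) = 1/((-13890 - 9) + 396398) = 1/(-13899 + 396398) = 1/382499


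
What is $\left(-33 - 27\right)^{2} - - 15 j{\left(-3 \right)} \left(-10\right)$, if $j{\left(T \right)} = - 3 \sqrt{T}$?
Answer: $3600 + 450 i \sqrt{3} \approx 3600.0 + 779.42 i$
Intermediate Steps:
$\left(-33 - 27\right)^{2} - - 15 j{\left(-3 \right)} \left(-10\right) = \left(-33 - 27\right)^{2} - - 15 \left(- 3 \sqrt{-3}\right) \left(-10\right) = \left(-60\right)^{2} - - 15 \left(- 3 i \sqrt{3}\right) \left(-10\right) = 3600 - - 15 \left(- 3 i \sqrt{3}\right) \left(-10\right) = 3600 - 45 i \sqrt{3} \left(-10\right) = 3600 - - 450 i \sqrt{3} = 3600 + 450 i \sqrt{3}$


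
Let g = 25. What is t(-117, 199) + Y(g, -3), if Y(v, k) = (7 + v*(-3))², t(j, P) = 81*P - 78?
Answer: 20665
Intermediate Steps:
t(j, P) = -78 + 81*P
Y(v, k) = (7 - 3*v)²
t(-117, 199) + Y(g, -3) = (-78 + 81*199) + (-7 + 3*25)² = (-78 + 16119) + (-7 + 75)² = 16041 + 68² = 16041 + 4624 = 20665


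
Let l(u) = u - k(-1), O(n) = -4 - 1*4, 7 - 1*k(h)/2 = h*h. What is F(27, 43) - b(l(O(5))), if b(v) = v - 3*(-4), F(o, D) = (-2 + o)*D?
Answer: 1083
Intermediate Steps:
k(h) = 14 - 2*h² (k(h) = 14 - 2*h*h = 14 - 2*h²)
O(n) = -8 (O(n) = -4 - 4 = -8)
F(o, D) = D*(-2 + o)
l(u) = -12 + u (l(u) = u - (14 - 2*(-1)²) = u - (14 - 2*1) = u - (14 - 2) = u - 1*12 = u - 12 = -12 + u)
b(v) = 12 + v (b(v) = v + 12 = 12 + v)
F(27, 43) - b(l(O(5))) = 43*(-2 + 27) - (12 + (-12 - 8)) = 43*25 - (12 - 20) = 1075 - 1*(-8) = 1075 + 8 = 1083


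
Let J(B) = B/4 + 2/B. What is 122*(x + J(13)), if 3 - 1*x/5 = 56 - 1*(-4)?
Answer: -893223/26 ≈ -34355.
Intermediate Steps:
J(B) = 2/B + B/4 (J(B) = B*(¼) + 2/B = B/4 + 2/B = 2/B + B/4)
x = -285 (x = 15 - 5*(56 - 1*(-4)) = 15 - 5*(56 + 4) = 15 - 5*60 = 15 - 300 = -285)
122*(x + J(13)) = 122*(-285 + (2/13 + (¼)*13)) = 122*(-285 + (2*(1/13) + 13/4)) = 122*(-285 + (2/13 + 13/4)) = 122*(-285 + 177/52) = 122*(-14643/52) = -893223/26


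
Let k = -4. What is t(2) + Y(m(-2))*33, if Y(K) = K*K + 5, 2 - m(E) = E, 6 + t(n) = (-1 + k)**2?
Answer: 712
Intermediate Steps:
t(n) = 19 (t(n) = -6 + (-1 - 4)**2 = -6 + (-5)**2 = -6 + 25 = 19)
m(E) = 2 - E
Y(K) = 5 + K**2 (Y(K) = K**2 + 5 = 5 + K**2)
t(2) + Y(m(-2))*33 = 19 + (5 + (2 - 1*(-2))**2)*33 = 19 + (5 + (2 + 2)**2)*33 = 19 + (5 + 4**2)*33 = 19 + (5 + 16)*33 = 19 + 21*33 = 19 + 693 = 712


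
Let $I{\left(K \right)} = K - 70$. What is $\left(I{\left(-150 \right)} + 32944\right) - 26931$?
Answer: $5793$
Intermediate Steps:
$I{\left(K \right)} = -70 + K$ ($I{\left(K \right)} = K - 70 = -70 + K$)
$\left(I{\left(-150 \right)} + 32944\right) - 26931 = \left(\left(-70 - 150\right) + 32944\right) - 26931 = \left(-220 + 32944\right) - 26931 = 32724 - 26931 = 5793$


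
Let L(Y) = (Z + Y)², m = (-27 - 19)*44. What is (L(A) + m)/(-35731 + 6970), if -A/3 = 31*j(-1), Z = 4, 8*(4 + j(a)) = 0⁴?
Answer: -139352/28761 ≈ -4.8452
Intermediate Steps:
j(a) = -4 (j(a) = -4 + (⅛)*0⁴ = -4 + (⅛)*0 = -4 + 0 = -4)
m = -2024 (m = -46*44 = -2024)
A = 372 (A = -93*(-4) = -3*(-124) = 372)
L(Y) = (4 + Y)²
(L(A) + m)/(-35731 + 6970) = ((4 + 372)² - 2024)/(-35731 + 6970) = (376² - 2024)/(-28761) = (141376 - 2024)*(-1/28761) = 139352*(-1/28761) = -139352/28761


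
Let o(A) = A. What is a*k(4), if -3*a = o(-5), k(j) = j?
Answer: 20/3 ≈ 6.6667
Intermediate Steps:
a = 5/3 (a = -1/3*(-5) = 5/3 ≈ 1.6667)
a*k(4) = (5/3)*4 = 20/3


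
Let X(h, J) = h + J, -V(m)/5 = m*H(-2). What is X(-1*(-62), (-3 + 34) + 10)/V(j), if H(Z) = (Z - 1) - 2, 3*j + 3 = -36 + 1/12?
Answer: -3708/11675 ≈ -0.31760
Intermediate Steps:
j = -467/36 (j = -1 + (-36 + 1/12)/3 = -1 + (⅓)*(-431/12) = -1 - 431/36 = -467/36 ≈ -12.972)
H(Z) = -3 + Z (H(Z) = (-1 + Z) - 2 = -3 + Z)
V(m) = 25*m (V(m) = -5*m*(-3 - 2) = -5*m*(-5) = -(-25)*m = 25*m)
X(h, J) = J + h
X(-1*(-62), (-3 + 34) + 10)/V(j) = (((-3 + 34) + 10) - 1*(-62))/((25*(-467/36))) = ((31 + 10) + 62)/(-11675/36) = (41 + 62)*(-36/11675) = 103*(-36/11675) = -3708/11675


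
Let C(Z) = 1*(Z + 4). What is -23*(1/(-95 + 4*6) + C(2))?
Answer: -9775/71 ≈ -137.68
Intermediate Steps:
C(Z) = 4 + Z (C(Z) = 1*(4 + Z) = 4 + Z)
-23*(1/(-95 + 4*6) + C(2)) = -23*(1/(-95 + 4*6) + (4 + 2)) = -23*(1/(-95 + 24) + 6) = -23*(1/(-71) + 6) = -23*(-1/71 + 6) = -23*425/71 = -9775/71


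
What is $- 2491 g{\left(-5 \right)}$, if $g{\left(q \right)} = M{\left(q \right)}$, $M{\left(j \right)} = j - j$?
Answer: $0$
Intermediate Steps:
$M{\left(j \right)} = 0$
$g{\left(q \right)} = 0$
$- 2491 g{\left(-5 \right)} = \left(-2491\right) 0 = 0$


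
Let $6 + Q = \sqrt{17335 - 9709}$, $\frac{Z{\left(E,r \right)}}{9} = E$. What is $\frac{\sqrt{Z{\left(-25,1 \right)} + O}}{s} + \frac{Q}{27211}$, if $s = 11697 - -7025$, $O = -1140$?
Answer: $- \frac{6}{27211} + \frac{\sqrt{7626}}{27211} + \frac{i \sqrt{1365}}{18722} \approx 0.0029888 + 0.0019734 i$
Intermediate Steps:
$Z{\left(E,r \right)} = 9 E$
$Q = -6 + \sqrt{7626}$ ($Q = -6 + \sqrt{17335 - 9709} = -6 + \sqrt{7626} \approx 81.327$)
$s = 18722$ ($s = 11697 + 7025 = 18722$)
$\frac{\sqrt{Z{\left(-25,1 \right)} + O}}{s} + \frac{Q}{27211} = \frac{\sqrt{9 \left(-25\right) - 1140}}{18722} + \frac{-6 + \sqrt{7626}}{27211} = \sqrt{-225 - 1140} \cdot \frac{1}{18722} + \left(-6 + \sqrt{7626}\right) \frac{1}{27211} = \sqrt{-1365} \cdot \frac{1}{18722} - \left(\frac{6}{27211} - \frac{\sqrt{7626}}{27211}\right) = i \sqrt{1365} \cdot \frac{1}{18722} - \left(\frac{6}{27211} - \frac{\sqrt{7626}}{27211}\right) = \frac{i \sqrt{1365}}{18722} - \left(\frac{6}{27211} - \frac{\sqrt{7626}}{27211}\right) = - \frac{6}{27211} + \frac{\sqrt{7626}}{27211} + \frac{i \sqrt{1365}}{18722}$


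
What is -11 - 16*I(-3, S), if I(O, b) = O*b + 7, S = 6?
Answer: 165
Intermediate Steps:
I(O, b) = 7 + O*b
-11 - 16*I(-3, S) = -11 - 16*(7 - 3*6) = -11 - 16*(7 - 18) = -11 - 16*(-11) = -11 + 176 = 165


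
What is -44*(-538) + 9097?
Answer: 32769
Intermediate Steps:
-44*(-538) + 9097 = 23672 + 9097 = 32769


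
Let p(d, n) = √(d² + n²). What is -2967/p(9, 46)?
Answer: -2967*√13/169 ≈ -63.300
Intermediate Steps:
-2967/p(9, 46) = -2967/√(9² + 46²) = -2967/√(81 + 2116) = -2967*√13/169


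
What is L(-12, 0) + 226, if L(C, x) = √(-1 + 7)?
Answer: 226 + √6 ≈ 228.45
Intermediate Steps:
L(C, x) = √6
L(-12, 0) + 226 = √6 + 226 = 226 + √6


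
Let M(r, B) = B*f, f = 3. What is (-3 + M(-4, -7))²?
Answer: 576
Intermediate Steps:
M(r, B) = 3*B (M(r, B) = B*3 = 3*B)
(-3 + M(-4, -7))² = (-3 + 3*(-7))² = (-3 - 21)² = (-24)² = 576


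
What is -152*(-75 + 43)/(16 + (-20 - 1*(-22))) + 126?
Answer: 3566/9 ≈ 396.22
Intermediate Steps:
-152*(-75 + 43)/(16 + (-20 - 1*(-22))) + 126 = -(-4864)/(16 + (-20 + 22)) + 126 = -(-4864)/(16 + 2) + 126 = -(-4864)/18 + 126 = -152*(-16/9) + 126 = 2432/9 + 126 = 3566/9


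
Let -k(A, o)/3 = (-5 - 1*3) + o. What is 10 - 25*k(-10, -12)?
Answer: -1490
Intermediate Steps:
k(A, o) = 24 - 3*o (k(A, o) = -3*((-5 - 1*3) + o) = -3*((-5 - 3) + o) = -3*(-8 + o) = 24 - 3*o)
10 - 25*k(-10, -12) = 10 - 25*(24 - 3*(-12)) = 10 - 25*(24 + 36) = 10 - 25*60 = 10 - 1500 = -1490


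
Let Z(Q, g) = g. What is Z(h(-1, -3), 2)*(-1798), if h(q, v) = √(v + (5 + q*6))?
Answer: -3596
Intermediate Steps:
h(q, v) = √(5 + v + 6*q) (h(q, v) = √(v + (5 + 6*q)) = √(5 + v + 6*q))
Z(h(-1, -3), 2)*(-1798) = 2*(-1798) = -3596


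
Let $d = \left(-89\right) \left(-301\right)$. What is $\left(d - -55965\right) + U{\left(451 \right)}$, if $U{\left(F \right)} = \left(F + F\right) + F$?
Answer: $84107$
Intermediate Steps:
$d = 26789$
$U{\left(F \right)} = 3 F$ ($U{\left(F \right)} = 2 F + F = 3 F$)
$\left(d - -55965\right) + U{\left(451 \right)} = \left(26789 - -55965\right) + 3 \cdot 451 = \left(26789 + 55965\right) + 1353 = 82754 + 1353 = 84107$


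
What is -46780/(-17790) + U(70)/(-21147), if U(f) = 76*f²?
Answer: -470822/31429 ≈ -14.980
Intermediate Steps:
-46780/(-17790) + U(70)/(-21147) = -46780/(-17790) + (76*70²)/(-21147) = -46780*(-1/17790) + (76*4900)*(-1/21147) = 4678/1779 + 372400*(-1/21147) = 4678/1779 - 2800/159 = -470822/31429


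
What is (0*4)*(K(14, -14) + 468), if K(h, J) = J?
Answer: 0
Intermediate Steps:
(0*4)*(K(14, -14) + 468) = (0*4)*(-14 + 468) = 0*454 = 0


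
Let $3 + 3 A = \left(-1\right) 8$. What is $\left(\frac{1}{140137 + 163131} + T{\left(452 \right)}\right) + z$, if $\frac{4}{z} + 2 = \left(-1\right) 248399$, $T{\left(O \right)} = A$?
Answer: $- \frac{828655713161}{225996223404} \approx -3.6667$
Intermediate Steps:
$A = - \frac{11}{3}$ ($A = -1 + \frac{\left(-1\right) 8}{3} = -1 + \frac{1}{3} \left(-8\right) = -1 - \frac{8}{3} = - \frac{11}{3} \approx -3.6667$)
$T{\left(O \right)} = - \frac{11}{3}$
$z = - \frac{4}{248401}$ ($z = \frac{4}{-2 - 248399} = \frac{4}{-248401} = 4 \left(- \frac{1}{248401}\right) = - \frac{4}{248401} \approx -1.6103 \cdot 10^{-5}$)
$\left(\frac{1}{140137 + 163131} + T{\left(452 \right)}\right) + z = \left(\frac{1}{140137 + 163131} - \frac{11}{3}\right) - \frac{4}{248401} = \left(\frac{1}{303268} - \frac{11}{3}\right) - \frac{4}{248401} = - \frac{3335945}{909804} - \frac{4}{248401} = - \frac{828655713161}{225996223404}$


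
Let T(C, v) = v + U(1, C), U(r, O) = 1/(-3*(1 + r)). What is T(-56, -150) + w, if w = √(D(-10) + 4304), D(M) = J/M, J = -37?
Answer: -901/6 + √430770/10 ≈ -84.534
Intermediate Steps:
U(r, O) = 1/(-3 - 3*r)
D(M) = -37/M
T(C, v) = -⅙ + v (T(C, v) = v - 1/(3 + 3*1) = v - 1/(3 + 3) = v - 1/6 = v - 1*⅙ = v - ⅙ = -⅙ + v)
w = √430770/10 (w = √(-37/(-10) + 4304) = √(-37*(-⅒) + 4304) = √(37/10 + 4304) = √(43077/10) = √430770/10 ≈ 65.633)
T(-56, -150) + w = (-⅙ - 150) + √430770/10 = -901/6 + √430770/10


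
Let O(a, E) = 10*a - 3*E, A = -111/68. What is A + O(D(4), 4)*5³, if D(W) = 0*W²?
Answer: -102111/68 ≈ -1501.6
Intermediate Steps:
D(W) = 0
A = -111/68 (A = -111*1/68 = -111/68 ≈ -1.6324)
O(a, E) = -3*E + 10*a
A + O(D(4), 4)*5³ = -111/68 + (-3*4 + 10*0)*5³ = -111/68 + (-12 + 0)*125 = -111/68 - 12*125 = -111/68 - 1500 = -102111/68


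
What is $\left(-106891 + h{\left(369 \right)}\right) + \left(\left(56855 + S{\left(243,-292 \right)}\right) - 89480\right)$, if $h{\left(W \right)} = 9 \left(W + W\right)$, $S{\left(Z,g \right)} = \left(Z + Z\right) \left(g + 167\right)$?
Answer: $-193624$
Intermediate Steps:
$S{\left(Z,g \right)} = 2 Z \left(167 + g\right)$
$h{\left(W \right)} = 18 W$ ($h{\left(W \right)} = 9 \cdot 2 W = 18 W$)
$\left(-106891 + h{\left(369 \right)}\right) + \left(\left(56855 + S{\left(243,-292 \right)}\right) - 89480\right) = \left(-106891 + 18 \cdot 369\right) - \left(32625 - 486 \left(167 - 292\right)\right) = \left(-106891 + 6642\right) - \left(32625 + 60750\right) = -100249 + \left(\left(56855 - 60750\right) - 89480\right) = -100249 - 93375 = -193624$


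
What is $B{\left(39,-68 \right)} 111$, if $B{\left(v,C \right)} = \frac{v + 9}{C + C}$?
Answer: $- \frac{666}{17} \approx -39.176$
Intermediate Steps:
$B{\left(v,C \right)} = \frac{9 + v}{2 C}$
$B{\left(39,-68 \right)} 111 = \frac{9 + 39}{2 \left(-68\right)} 111 = \frac{1}{2} \left(- \frac{1}{68}\right) 48 \cdot 111 = \left(- \frac{6}{17}\right) 111 = - \frac{666}{17}$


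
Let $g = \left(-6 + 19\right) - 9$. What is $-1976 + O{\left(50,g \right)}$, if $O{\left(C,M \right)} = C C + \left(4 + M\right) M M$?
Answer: $652$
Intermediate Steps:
$g = 4$ ($g = 13 - 9 = 4$)
$O{\left(C,M \right)} = C^{2} + M^{2} \left(4 + M\right)$ ($O{\left(C,M \right)} = C^{2} + M \left(4 + M\right) M = C^{2} + M^{2} \left(4 + M\right)$)
$-1976 + O{\left(50,g \right)} = -1976 + \left(50^{2} + 4^{3} + 4 \cdot 4^{2}\right) = -1976 + \left(2500 + 64 + 4 \cdot 16\right) = -1976 + \left(2500 + 64 + 64\right) = -1976 + 2628 = 652$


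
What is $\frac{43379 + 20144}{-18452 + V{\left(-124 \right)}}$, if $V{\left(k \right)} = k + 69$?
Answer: $- \frac{63523}{18507} \approx -3.4324$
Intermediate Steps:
$V{\left(k \right)} = 69 + k$
$\frac{43379 + 20144}{-18452 + V{\left(-124 \right)}} = \frac{43379 + 20144}{-18452 + \left(69 - 124\right)} = \frac{63523}{-18452 - 55} = \frac{63523}{-18507} = 63523 \left(- \frac{1}{18507}\right) = - \frac{63523}{18507}$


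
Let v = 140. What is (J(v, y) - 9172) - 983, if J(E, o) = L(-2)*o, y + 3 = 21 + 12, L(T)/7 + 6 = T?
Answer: -11835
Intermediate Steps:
L(T) = -42 + 7*T
y = 30 (y = -3 + (21 + 12) = -3 + 33 = 30)
J(E, o) = -56*o (J(E, o) = (-42 + 7*(-2))*o = (-42 - 14)*o = -56*o)
(J(v, y) - 9172) - 983 = (-56*30 - 9172) - 983 = (-1680 - 9172) - 983 = -10852 - 983 = -11835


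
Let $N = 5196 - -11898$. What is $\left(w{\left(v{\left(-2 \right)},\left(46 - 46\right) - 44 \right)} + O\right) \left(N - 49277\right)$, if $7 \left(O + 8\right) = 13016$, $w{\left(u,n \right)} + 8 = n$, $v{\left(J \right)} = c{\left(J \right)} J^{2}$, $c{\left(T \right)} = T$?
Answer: $- \frac{405377068}{7} \approx -5.7911 \cdot 10^{7}$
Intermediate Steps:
$v{\left(J \right)} = J^{3}$ ($v{\left(J \right)} = J J^{2} = J^{3}$)
$w{\left(u,n \right)} = -8 + n$
$N = 17094$ ($N = 5196 + 11898 = 17094$)
$O = \frac{12960}{7}$ ($O = -8 + \frac{1}{7} \cdot 13016 = -8 + \frac{13016}{7} = \frac{12960}{7} \approx 1851.4$)
$\left(w{\left(v{\left(-2 \right)},\left(46 - 46\right) - 44 \right)} + O\right) \left(N - 49277\right) = \left(\left(-8 + \left(\left(46 - 46\right) - 44\right)\right) + \frac{12960}{7}\right) \left(17094 - 49277\right) = \left(\left(-8 + \left(0 - 44\right)\right) + \frac{12960}{7}\right) \left(-32183\right) = \left(\left(-8 - 44\right) + \frac{12960}{7}\right) \left(-32183\right) = \left(-52 + \frac{12960}{7}\right) \left(-32183\right) = \frac{12596}{7} \left(-32183\right) = - \frac{405377068}{7}$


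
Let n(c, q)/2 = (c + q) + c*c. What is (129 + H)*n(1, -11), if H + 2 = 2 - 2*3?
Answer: -2214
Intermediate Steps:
n(c, q) = 2*c + 2*q + 2*c² (n(c, q) = 2*((c + q) + c*c) = 2*((c + q) + c²) = 2*(c + q + c²) = 2*c + 2*q + 2*c²)
H = -6 (H = -2 + (2 - 2*3) = -2 + (2 - 6) = -2 - 4 = -6)
(129 + H)*n(1, -11) = (129 - 6)*(2*1 + 2*(-11) + 2*1²) = 123*(2 - 22 + 2*1) = 123*(2 - 22 + 2) = 123*(-18) = -2214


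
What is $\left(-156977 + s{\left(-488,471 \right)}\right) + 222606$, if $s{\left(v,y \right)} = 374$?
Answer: $66003$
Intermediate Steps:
$\left(-156977 + s{\left(-488,471 \right)}\right) + 222606 = \left(-156977 + 374\right) + 222606 = -156603 + 222606 = 66003$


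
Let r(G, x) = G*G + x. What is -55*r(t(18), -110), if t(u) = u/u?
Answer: 5995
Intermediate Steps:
t(u) = 1
r(G, x) = x + G² (r(G, x) = G² + x = x + G²)
-55*r(t(18), -110) = -55*(-110 + 1²) = -55*(-110 + 1) = -55*(-109) = 5995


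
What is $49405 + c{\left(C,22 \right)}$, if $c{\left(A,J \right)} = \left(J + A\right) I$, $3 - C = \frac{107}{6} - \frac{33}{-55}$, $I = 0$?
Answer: $49405$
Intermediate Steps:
$C = - \frac{463}{30}$ ($C = 3 - \left(\frac{107}{6} - \frac{33}{-55}\right) = 3 - \left(107 \cdot \frac{1}{6} - - \frac{3}{5}\right) = 3 - \left(\frac{107}{6} + \frac{3}{5}\right) = 3 - \frac{553}{30} = - \frac{463}{30} \approx -15.433$)
$c{\left(A,J \right)} = 0$ ($c{\left(A,J \right)} = \left(J + A\right) 0 = \left(A + J\right) 0 = 0$)
$49405 + c{\left(C,22 \right)} = 49405 + 0 = 49405$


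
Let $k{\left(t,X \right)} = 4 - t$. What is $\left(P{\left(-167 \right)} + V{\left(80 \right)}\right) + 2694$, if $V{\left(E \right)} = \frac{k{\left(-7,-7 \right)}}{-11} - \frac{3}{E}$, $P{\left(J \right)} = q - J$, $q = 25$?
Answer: $\frac{230797}{80} \approx 2885.0$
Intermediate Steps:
$P{\left(J \right)} = 25 - J$
$V{\left(E \right)} = -1 - \frac{3}{E}$ ($V{\left(E \right)} = \frac{4 - -7}{-11} - \frac{3}{E} = \left(4 + 7\right) \left(- \frac{1}{11}\right) - \frac{3}{E} = 11 \left(- \frac{1}{11}\right) - \frac{3}{E} = -1 - \frac{3}{E}$)
$\left(P{\left(-167 \right)} + V{\left(80 \right)}\right) + 2694 = \left(\left(25 - -167\right) + \frac{-3 - 80}{80}\right) + 2694 = \left(\left(25 + 167\right) + \frac{-3 - 80}{80}\right) + 2694 = \left(192 + \frac{1}{80} \left(-83\right)\right) + 2694 = \left(192 - \frac{83}{80}\right) + 2694 = \frac{15277}{80} + 2694 = \frac{230797}{80}$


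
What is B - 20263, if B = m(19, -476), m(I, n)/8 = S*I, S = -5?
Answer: -21023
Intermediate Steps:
m(I, n) = -40*I (m(I, n) = 8*(-5*I) = -40*I)
B = -760 (B = -40*19 = -760)
B - 20263 = -760 - 20263 = -21023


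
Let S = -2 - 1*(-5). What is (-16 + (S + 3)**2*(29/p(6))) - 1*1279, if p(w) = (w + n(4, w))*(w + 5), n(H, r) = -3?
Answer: -13897/11 ≈ -1263.4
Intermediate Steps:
p(w) = (-3 + w)*(5 + w) (p(w) = (w - 3)*(w + 5) = (-3 + w)*(5 + w))
S = 3 (S = -2 + 5 = 3)
(-16 + (S + 3)**2*(29/p(6))) - 1*1279 = (-16 + (3 + 3)**2*(29/(-15 + 6**2 + 2*6))) - 1*1279 = (-16 + 6**2*(29/(-15 + 36 + 12))) - 1279 = (-16 + 36*(29/33)) - 1279 = (-16 + 348/11) - 1279 = 172/11 - 1279 = -13897/11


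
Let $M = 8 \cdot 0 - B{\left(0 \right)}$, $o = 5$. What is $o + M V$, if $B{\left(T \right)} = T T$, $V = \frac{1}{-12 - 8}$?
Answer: $5$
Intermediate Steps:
$V = - \frac{1}{20}$ ($V = \frac{1}{-20} = - \frac{1}{20} \approx -0.05$)
$B{\left(T \right)} = T^{2}$
$M = 0$ ($M = 8 \cdot 0 - 0^{2} = 0 - 0 = 0 + 0 = 0$)
$o + M V = 5 + 0 \left(- \frac{1}{20}\right) = 5 + 0 = 5$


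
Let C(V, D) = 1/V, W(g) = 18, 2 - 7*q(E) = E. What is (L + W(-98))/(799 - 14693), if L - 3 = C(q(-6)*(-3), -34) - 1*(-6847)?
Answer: -164825/333456 ≈ -0.49429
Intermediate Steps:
q(E) = 2/7 - E/7
L = 164393/24 (L = 3 + (1/((2/7 - ⅐*(-6))*(-3)) - 1*(-6847)) = 3 + (1/((2/7 + 6/7)*(-3)) + 6847) = 3 + (1/((8/7)*(-3)) + 6847) = 3 + (1/(-24/7) + 6847) = 3 + (-7/24 + 6847) = 3 + 164321/24 = 164393/24 ≈ 6849.7)
(L + W(-98))/(799 - 14693) = (164393/24 + 18)/(799 - 14693) = (164825/24)/(-13894) = (164825/24)*(-1/13894) = -164825/333456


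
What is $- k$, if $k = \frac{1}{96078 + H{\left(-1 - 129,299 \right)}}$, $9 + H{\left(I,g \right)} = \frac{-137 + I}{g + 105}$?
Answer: $- \frac{404}{38811609} \approx -1.0409 \cdot 10^{-5}$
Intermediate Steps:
$H{\left(I,g \right)} = -9 + \frac{-137 + I}{105 + g}$ ($H{\left(I,g \right)} = -9 + \frac{-137 + I}{g + 105} = -9 + \frac{-137 + I}{105 + g}$)
$k = \frac{404}{38811609}$ ($k = \frac{1}{96078 + \frac{-1082 - 130 - 2691}{105 + 299}} = \frac{1}{96078 + \frac{-1082 - 130 - 2691}{404}} = \frac{1}{96078 + \frac{1}{404} \left(-3903\right)} = \frac{1}{96078 - \frac{3903}{404}} = \frac{1}{\frac{38811609}{404}} = \frac{404}{38811609} \approx 1.0409 \cdot 10^{-5}$)
$- k = \left(-1\right) \frac{404}{38811609} = - \frac{404}{38811609}$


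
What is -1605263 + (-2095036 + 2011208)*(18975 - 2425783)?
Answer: 201756295761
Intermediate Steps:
-1605263 + (-2095036 + 2011208)*(18975 - 2425783) = -1605263 - 83828*(-2406808) = -1605263 + 201757901024 = 201756295761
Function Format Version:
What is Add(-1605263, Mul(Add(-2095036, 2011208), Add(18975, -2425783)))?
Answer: 201756295761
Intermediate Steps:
Add(-1605263, Mul(Add(-2095036, 2011208), Add(18975, -2425783))) = Add(-1605263, Mul(-83828, -2406808)) = Add(-1605263, 201757901024) = 201756295761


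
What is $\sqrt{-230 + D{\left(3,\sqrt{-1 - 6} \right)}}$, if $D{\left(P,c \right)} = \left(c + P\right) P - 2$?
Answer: $\sqrt{-223 + 3 i \sqrt{7}} \approx 0.26572 + 14.936 i$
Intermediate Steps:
$D{\left(P,c \right)} = -2 + P \left(P + c\right)$ ($D{\left(P,c \right)} = \left(P + c\right) P - 2 = P \left(P + c\right) - 2 = -2 + P \left(P + c\right)$)
$\sqrt{-230 + D{\left(3,\sqrt{-1 - 6} \right)}} = \sqrt{-230 + \left(-2 + 3^{2} + 3 \sqrt{-1 - 6}\right)} = \sqrt{-230 + \left(-2 + 9 + 3 \sqrt{-7}\right)} = \sqrt{-230 + \left(-2 + 9 + 3 i \sqrt{7}\right)} = \sqrt{-230 + \left(7 + 3 i \sqrt{7}\right)} = \sqrt{-223 + 3 i \sqrt{7}}$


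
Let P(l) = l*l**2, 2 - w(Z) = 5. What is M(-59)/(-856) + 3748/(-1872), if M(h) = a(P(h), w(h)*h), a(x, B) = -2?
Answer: -50071/25038 ≈ -1.9998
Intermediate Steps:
w(Z) = -3 (w(Z) = 2 - 1*5 = 2 - 5 = -3)
P(l) = l**3
M(h) = -2
M(-59)/(-856) + 3748/(-1872) = -2/(-856) + 3748/(-1872) = -2*(-1/856) + 3748*(-1/1872) = 1/428 - 937/468 = -50071/25038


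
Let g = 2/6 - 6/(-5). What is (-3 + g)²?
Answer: 484/225 ≈ 2.1511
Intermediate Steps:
g = 23/15 (g = 2*(⅙) - 6*(-⅕) = ⅓ + 6/5 = 23/15 ≈ 1.5333)
(-3 + g)² = (-3 + 23/15)² = (-22/15)² = 484/225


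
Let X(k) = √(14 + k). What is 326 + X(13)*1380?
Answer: 326 + 4140*√3 ≈ 7496.7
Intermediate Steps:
326 + X(13)*1380 = 326 + √(14 + 13)*1380 = 326 + √27*1380 = 326 + (3*√3)*1380 = 326 + 4140*√3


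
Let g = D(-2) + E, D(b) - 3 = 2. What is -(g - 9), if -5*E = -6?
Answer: 14/5 ≈ 2.8000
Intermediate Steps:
D(b) = 5 (D(b) = 3 + 2 = 5)
E = 6/5 (E = -⅕*(-6) = 6/5 ≈ 1.2000)
g = 31/5 (g = 5 + 6/5 = 31/5 ≈ 6.2000)
-(g - 9) = -(31/5 - 9) = -1*(-14/5) = 14/5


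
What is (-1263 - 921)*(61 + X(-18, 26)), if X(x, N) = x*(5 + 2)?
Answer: 141960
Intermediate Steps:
X(x, N) = 7*x (X(x, N) = x*7 = 7*x)
(-1263 - 921)*(61 + X(-18, 26)) = (-1263 - 921)*(61 + 7*(-18)) = -2184*(61 - 126) = -2184*(-65) = 141960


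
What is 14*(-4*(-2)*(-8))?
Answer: -896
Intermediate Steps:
14*(-4*(-2)*(-8)) = 14*(8*(-8)) = 14*(-64) = -896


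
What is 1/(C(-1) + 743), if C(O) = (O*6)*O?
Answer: 1/749 ≈ 0.0013351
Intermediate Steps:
C(O) = 6*O² (C(O) = (6*O)*O = 6*O²)
1/(C(-1) + 743) = 1/(6*(-1)² + 743) = 1/(6*1 + 743) = 1/(6 + 743) = 1/749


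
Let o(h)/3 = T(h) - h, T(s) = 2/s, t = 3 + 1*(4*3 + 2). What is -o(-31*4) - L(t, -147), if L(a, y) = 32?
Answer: -25045/62 ≈ -403.95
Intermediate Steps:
t = 17 (t = 3 + 1*(12 + 2) = 3 + 1*14 = 3 + 14 = 17)
o(h) = -3*h + 6/h (o(h) = 3*(2/h - h) = 3*(-h + 2/h) = -3*h + 6/h)
-o(-31*4) - L(t, -147) = -(-(-93)*4 + 6/((-31*4))) - 1*32 = -(-3*(-124) + 6/(-124)) - 32 = -(372 + 6*(-1/124)) - 32 = -(372 - 3/62) - 32 = -1*23061/62 - 32 = -23061/62 - 32 = -25045/62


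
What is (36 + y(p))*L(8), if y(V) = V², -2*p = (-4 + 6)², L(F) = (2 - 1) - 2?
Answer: -40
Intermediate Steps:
L(F) = -1 (L(F) = 1 - 2 = -1)
p = -2 (p = -(-4 + 6)²/2 = -½*2² = -½*4 = -2)
(36 + y(p))*L(8) = (36 + (-2)²)*(-1) = (36 + 4)*(-1) = 40*(-1) = -40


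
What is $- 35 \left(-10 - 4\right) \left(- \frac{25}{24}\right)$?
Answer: $- \frac{6125}{12} \approx -510.42$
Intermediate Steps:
$- 35 \left(-10 - 4\right) \left(- \frac{25}{24}\right) = \left(-35\right) \left(-14\right) \left(\left(-25\right) \frac{1}{24}\right) = 490 \left(- \frac{25}{24}\right) = - \frac{6125}{12}$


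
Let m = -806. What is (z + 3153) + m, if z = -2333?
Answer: 14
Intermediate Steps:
(z + 3153) + m = (-2333 + 3153) - 806 = 820 - 806 = 14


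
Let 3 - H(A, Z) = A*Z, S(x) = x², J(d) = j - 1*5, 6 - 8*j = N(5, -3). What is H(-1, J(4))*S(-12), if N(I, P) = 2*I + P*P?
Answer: -522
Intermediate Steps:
N(I, P) = P² + 2*I (N(I, P) = 2*I + P² = P² + 2*I)
j = -13/8 (j = ¾ - ((-3)² + 2*5)/8 = ¾ - (9 + 10)/8 = ¾ - ⅛*19 = ¾ - 19/8 = -13/8 ≈ -1.6250)
J(d) = -53/8 (J(d) = -13/8 - 1*5 = -13/8 - 5 = -53/8)
H(A, Z) = 3 - A*Z
H(-1, J(4))*S(-12) = (3 - 1*(-1)*(-53/8))*(-12)² = (3 - 53/8)*144 = -29/8*144 = -522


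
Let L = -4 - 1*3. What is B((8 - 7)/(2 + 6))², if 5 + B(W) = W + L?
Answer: 9025/64 ≈ 141.02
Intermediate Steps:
L = -7 (L = -4 - 3 = -7)
B(W) = -12 + W (B(W) = -5 + (W - 7) = -5 + (-7 + W) = -12 + W)
B((8 - 7)/(2 + 6))² = (-12 + (8 - 7)/(2 + 6))² = (-12 + 1/8)² = (-12 + 1*(⅛))² = (-12 + ⅛)² = (-95/8)² = 9025/64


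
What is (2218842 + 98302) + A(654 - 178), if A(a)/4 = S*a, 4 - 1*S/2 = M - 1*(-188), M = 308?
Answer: 443608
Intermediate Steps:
S = -984 (S = 8 - 2*(308 - 1*(-188)) = 8 - 2*(308 + 188) = 8 - 2*496 = 8 - 992 = -984)
A(a) = -3936*a (A(a) = 4*(-984*a) = -3936*a)
(2218842 + 98302) + A(654 - 178) = (2218842 + 98302) - 3936*(654 - 178) = 2317144 - 3936*476 = 2317144 - 1873536 = 443608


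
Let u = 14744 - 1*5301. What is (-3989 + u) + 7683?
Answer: 13137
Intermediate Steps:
u = 9443 (u = 14744 - 5301 = 9443)
(-3989 + u) + 7683 = (-3989 + 9443) + 7683 = 5454 + 7683 = 13137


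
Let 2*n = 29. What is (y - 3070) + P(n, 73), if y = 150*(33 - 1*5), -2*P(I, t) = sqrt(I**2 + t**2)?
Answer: 1130 - sqrt(22157)/4 ≈ 1092.8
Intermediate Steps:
n = 29/2 (n = (1/2)*29 = 29/2 ≈ 14.500)
P(I, t) = -sqrt(I**2 + t**2)/2
y = 4200 (y = 150*(33 - 5) = 150*28 = 4200)
(y - 3070) + P(n, 73) = (4200 - 3070) - sqrt((29/2)**2 + 73**2)/2 = 1130 - sqrt(841/4 + 5329)/2 = 1130 - sqrt(22157)/4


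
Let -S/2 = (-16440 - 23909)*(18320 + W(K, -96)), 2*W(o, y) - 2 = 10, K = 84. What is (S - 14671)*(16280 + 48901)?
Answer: 96393370099737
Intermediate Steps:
W(o, y) = 6 (W(o, y) = 1 + (1/2)*10 = 1 + 5 = 6)
S = 1478871548 (S = -2*(-16440 - 23909)*(18320 + 6) = -(-80698)*18326 = -2*(-739435774) = 1478871548)
(S - 14671)*(16280 + 48901) = (1478871548 - 14671)*(16280 + 48901) = 1478856877*65181 = 96393370099737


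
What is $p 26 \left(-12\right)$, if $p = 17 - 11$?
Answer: $-1872$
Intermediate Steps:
$p = 6$ ($p = 17 - 11 = 6$)
$p 26 \left(-12\right) = 6 \cdot 26 \left(-12\right) = 156 \left(-12\right) = -1872$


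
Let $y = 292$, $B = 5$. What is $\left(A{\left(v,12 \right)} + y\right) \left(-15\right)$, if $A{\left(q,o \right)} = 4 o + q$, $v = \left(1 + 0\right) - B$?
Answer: $-5040$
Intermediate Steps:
$v = -4$ ($v = \left(1 + 0\right) - 5 = 1 - 5 = -4$)
$A{\left(q,o \right)} = q + 4 o$
$\left(A{\left(v,12 \right)} + y\right) \left(-15\right) = \left(\left(-4 + 4 \cdot 12\right) + 292\right) \left(-15\right) = \left(\left(-4 + 48\right) + 292\right) \left(-15\right) = \left(44 + 292\right) \left(-15\right) = 336 \left(-15\right) = -5040$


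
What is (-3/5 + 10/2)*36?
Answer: 792/5 ≈ 158.40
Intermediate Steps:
(-3/5 + 10/2)*36 = (-3*⅕ + 10*(½))*36 = (-⅗ + 5)*36 = (22/5)*36 = 792/5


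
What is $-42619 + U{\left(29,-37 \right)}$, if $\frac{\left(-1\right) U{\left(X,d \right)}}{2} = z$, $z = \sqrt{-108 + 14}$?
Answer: $-42619 - 2 i \sqrt{94} \approx -42619.0 - 19.391 i$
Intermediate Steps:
$z = i \sqrt{94}$ ($z = \sqrt{-94} = i \sqrt{94} \approx 9.6954 i$)
$U{\left(X,d \right)} = - 2 i \sqrt{94}$
$-42619 + U{\left(29,-37 \right)} = -42619 - 2 i \sqrt{94}$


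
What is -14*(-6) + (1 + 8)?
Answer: 93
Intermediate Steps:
-14*(-6) + (1 + 8) = 84 + 9 = 93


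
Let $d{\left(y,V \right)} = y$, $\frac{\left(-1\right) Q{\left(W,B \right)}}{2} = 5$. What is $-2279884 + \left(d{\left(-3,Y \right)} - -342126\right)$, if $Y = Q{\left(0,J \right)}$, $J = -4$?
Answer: $-1937761$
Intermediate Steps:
$Q{\left(W,B \right)} = -10$ ($Q{\left(W,B \right)} = \left(-2\right) 5 = -10$)
$Y = -10$
$-2279884 + \left(d{\left(-3,Y \right)} - -342126\right) = -2279884 - -342123 = -2279884 + \left(-3 + 342126\right) = -2279884 + 342123 = -1937761$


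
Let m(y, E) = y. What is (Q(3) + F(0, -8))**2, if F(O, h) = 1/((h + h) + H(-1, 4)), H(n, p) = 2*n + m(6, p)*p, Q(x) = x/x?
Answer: 49/36 ≈ 1.3611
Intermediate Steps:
Q(x) = 1
H(n, p) = 2*n + 6*p
F(O, h) = 1/(22 + 2*h) (F(O, h) = 1/((h + h) + (2*(-1) + 6*4)) = 1/(2*h + (-2 + 24)) = 1/(2*h + 22) = 1/(22 + 2*h))
(Q(3) + F(0, -8))**2 = (1 + 1/(2*(11 - 8)))**2 = (1 + (1/2)/3)**2 = (1 + (1/2)*(1/3))**2 = (1 + 1/6)**2 = (7/6)**2 = 49/36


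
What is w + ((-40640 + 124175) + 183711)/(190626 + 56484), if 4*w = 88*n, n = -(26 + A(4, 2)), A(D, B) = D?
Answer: -27137559/41185 ≈ -658.92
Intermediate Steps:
n = -30 (n = -(26 + 4) = -1*30 = -30)
w = -660 (w = (88*(-30))/4 = (¼)*(-2640) = -660)
w + ((-40640 + 124175) + 183711)/(190626 + 56484) = -660 + ((-40640 + 124175) + 183711)/(190626 + 56484) = -660 + (83535 + 183711)/247110 = -660 + 267246*(1/247110) = -660 + 44541/41185 = -27137559/41185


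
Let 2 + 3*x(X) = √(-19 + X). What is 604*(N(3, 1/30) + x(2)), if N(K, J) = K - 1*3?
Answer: -1208/3 + 604*I*√17/3 ≈ -402.67 + 830.12*I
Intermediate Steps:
x(X) = -⅔ + √(-19 + X)/3
N(K, J) = -3 + K (N(K, J) = K - 3 = -3 + K)
604*(N(3, 1/30) + x(2)) = 604*((-3 + 3) + (-⅔ + √(-19 + 2)/3)) = 604*(0 + (-⅔ + √(-17)/3)) = 604*(0 + (-⅔ + (I*√17)/3)) = 604*(0 + (-⅔ + I*√17/3)) = 604*(-⅔ + I*√17/3) = -1208/3 + 604*I*√17/3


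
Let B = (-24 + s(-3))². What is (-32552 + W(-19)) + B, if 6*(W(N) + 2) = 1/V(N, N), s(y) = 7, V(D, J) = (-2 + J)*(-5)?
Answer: -20326949/630 ≈ -32265.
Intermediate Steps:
V(D, J) = 10 - 5*J
B = 289 (B = (-24 + 7)² = (-17)² = 289)
W(N) = -2 + 1/(6*(10 - 5*N))
(-32552 + W(-19)) + B = (-32552 + (119 - 60*(-19))/(30*(-2 - 19))) + 289 = (-32552 + (1/30)*(119 + 1140)/(-21)) + 289 = (-32552 + (1/30)*(-1/21)*1259) + 289 = (-32552 - 1259/630) + 289 = -20509019/630 + 289 = -20326949/630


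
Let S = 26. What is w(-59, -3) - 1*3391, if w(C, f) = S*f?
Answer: -3469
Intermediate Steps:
w(C, f) = 26*f
w(-59, -3) - 1*3391 = 26*(-3) - 1*3391 = -78 - 3391 = -3469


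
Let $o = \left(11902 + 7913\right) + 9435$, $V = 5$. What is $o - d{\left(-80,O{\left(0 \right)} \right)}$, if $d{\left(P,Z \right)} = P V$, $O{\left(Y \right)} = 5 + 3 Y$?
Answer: $29650$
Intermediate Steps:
$d{\left(P,Z \right)} = 5 P$ ($d{\left(P,Z \right)} = P 5 = 5 P$)
$o = 29250$ ($o = 19815 + 9435 = 29250$)
$o - d{\left(-80,O{\left(0 \right)} \right)} = 29250 - 5 \left(-80\right) = 29250 - -400 = 29250 + 400 = 29650$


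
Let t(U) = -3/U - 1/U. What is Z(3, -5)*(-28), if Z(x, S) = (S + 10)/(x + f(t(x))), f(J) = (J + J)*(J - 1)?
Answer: -1260/83 ≈ -15.181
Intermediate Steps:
t(U) = -4/U
f(J) = 2*J*(-1 + J) (f(J) = (2*J)*(-1 + J) = 2*J*(-1 + J))
Z(x, S) = (10 + S)/(x - 8*(-1 - 4/x)/x) (Z(x, S) = (S + 10)/(x + 2*(-4/x)*(-1 - 4/x)) = (10 + S)/(x - 8*(-1 - 4/x)/x))
Z(3, -5)*(-28) = (3**2*(10 - 5)/(32 + 3**3 + 8*3))*(-28) = (9*5/(32 + 27 + 24))*(-28) = (9*5/83)*(-28) = (9*(1/83)*5)*(-28) = (45/83)*(-28) = -1260/83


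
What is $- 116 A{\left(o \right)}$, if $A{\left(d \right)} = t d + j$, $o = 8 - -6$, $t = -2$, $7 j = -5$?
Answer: $\frac{23316}{7} \approx 3330.9$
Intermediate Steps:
$j = - \frac{5}{7}$ ($j = \frac{1}{7} \left(-5\right) = - \frac{5}{7} \approx -0.71429$)
$o = 14$ ($o = 8 + 6 = 14$)
$A{\left(d \right)} = - \frac{5}{7} - 2 d$ ($A{\left(d \right)} = - 2 d - \frac{5}{7} = - \frac{5}{7} - 2 d$)
$- 116 A{\left(o \right)} = - 116 \left(- \frac{5}{7} - 28\right) = \left(-116\right) \left(- \frac{201}{7}\right) = \frac{23316}{7}$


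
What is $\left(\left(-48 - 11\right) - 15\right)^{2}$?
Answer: $5476$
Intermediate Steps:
$\left(\left(-48 - 11\right) - 15\right)^{2} = \left(-59 - 15\right)^{2} = \left(-74\right)^{2} = 5476$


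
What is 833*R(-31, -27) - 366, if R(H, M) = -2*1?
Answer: -2032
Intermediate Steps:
R(H, M) = -2
833*R(-31, -27) - 366 = 833*(-2) - 366 = -1666 - 366 = -2032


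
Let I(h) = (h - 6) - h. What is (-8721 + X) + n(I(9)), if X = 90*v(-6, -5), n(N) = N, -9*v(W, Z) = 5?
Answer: -8777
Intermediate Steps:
v(W, Z) = -5/9 (v(W, Z) = -⅑*5 = -5/9)
I(h) = -6 (I(h) = (-6 + h) - h = -6)
X = -50 (X = 90*(-5/9) = -50)
(-8721 + X) + n(I(9)) = (-8721 - 50) - 6 = -8771 - 6 = -8777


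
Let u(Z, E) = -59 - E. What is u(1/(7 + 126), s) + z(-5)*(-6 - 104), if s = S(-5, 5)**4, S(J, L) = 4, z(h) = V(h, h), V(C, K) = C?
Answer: 235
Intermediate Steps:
z(h) = h
s = 256 (s = 4**4 = 256)
u(1/(7 + 126), s) + z(-5)*(-6 - 104) = (-59 - 1*256) - 5*(-6 - 104) = (-59 - 256) - 5*(-110) = -315 + 550 = 235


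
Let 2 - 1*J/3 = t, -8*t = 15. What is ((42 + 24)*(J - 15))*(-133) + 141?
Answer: 119067/4 ≈ 29767.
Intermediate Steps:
t = -15/8 (t = -⅛*15 = -15/8 ≈ -1.8750)
J = 93/8 (J = 6 - 3*(-15/8) = 6 + 45/8 = 93/8 ≈ 11.625)
((42 + 24)*(J - 15))*(-133) + 141 = ((42 + 24)*(93/8 - 15))*(-133) + 141 = (66*(-27/8))*(-133) + 141 = -891/4*(-133) + 141 = 118503/4 + 141 = 119067/4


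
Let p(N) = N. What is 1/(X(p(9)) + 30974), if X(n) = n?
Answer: 1/30983 ≈ 3.2276e-5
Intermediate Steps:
1/(X(p(9)) + 30974) = 1/(9 + 30974) = 1/30983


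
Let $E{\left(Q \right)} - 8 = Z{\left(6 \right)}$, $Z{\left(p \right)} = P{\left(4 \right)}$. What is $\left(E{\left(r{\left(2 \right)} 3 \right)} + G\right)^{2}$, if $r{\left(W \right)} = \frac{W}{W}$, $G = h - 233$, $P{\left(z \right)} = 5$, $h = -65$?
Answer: $81225$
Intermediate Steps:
$Z{\left(p \right)} = 5$
$G = -298$ ($G = -65 - 233 = -298$)
$r{\left(W \right)} = 1$
$E{\left(Q \right)} = 13$ ($E{\left(Q \right)} = 8 + 5 = 13$)
$\left(E{\left(r{\left(2 \right)} 3 \right)} + G\right)^{2} = \left(13 - 298\right)^{2} = \left(-285\right)^{2} = 81225$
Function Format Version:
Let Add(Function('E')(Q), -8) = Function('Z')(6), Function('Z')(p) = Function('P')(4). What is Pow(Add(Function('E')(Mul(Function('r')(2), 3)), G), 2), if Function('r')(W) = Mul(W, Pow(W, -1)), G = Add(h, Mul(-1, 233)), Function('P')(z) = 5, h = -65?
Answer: 81225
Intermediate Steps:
Function('Z')(p) = 5
G = -298 (G = Add(-65, Mul(-1, 233)) = Add(-65, -233) = -298)
Function('r')(W) = 1
Function('E')(Q) = 13 (Function('E')(Q) = Add(8, 5) = 13)
Pow(Add(Function('E')(Mul(Function('r')(2), 3)), G), 2) = Pow(Add(13, -298), 2) = Pow(-285, 2) = 81225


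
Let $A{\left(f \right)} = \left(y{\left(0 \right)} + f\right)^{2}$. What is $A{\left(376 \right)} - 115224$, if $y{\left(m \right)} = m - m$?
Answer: $26152$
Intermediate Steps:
$y{\left(m \right)} = 0$
$A{\left(f \right)} = f^{2}$ ($A{\left(f \right)} = \left(0 + f\right)^{2} = f^{2}$)
$A{\left(376 \right)} - 115224 = 376^{2} - 115224 = 141376 - 115224 = 26152$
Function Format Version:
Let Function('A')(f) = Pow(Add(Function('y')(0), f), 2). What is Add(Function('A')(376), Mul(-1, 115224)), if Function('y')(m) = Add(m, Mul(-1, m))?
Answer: 26152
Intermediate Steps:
Function('y')(m) = 0
Function('A')(f) = Pow(f, 2) (Function('A')(f) = Pow(Add(0, f), 2) = Pow(f, 2))
Add(Function('A')(376), Mul(-1, 115224)) = Add(Pow(376, 2), Mul(-1, 115224)) = Add(141376, -115224) = 26152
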